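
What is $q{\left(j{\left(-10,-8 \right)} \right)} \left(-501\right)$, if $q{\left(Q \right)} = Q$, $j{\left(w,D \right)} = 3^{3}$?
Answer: $-13527$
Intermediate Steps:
$j{\left(w,D \right)} = 27$
$q{\left(j{\left(-10,-8 \right)} \right)} \left(-501\right) = 27 \left(-501\right) = -13527$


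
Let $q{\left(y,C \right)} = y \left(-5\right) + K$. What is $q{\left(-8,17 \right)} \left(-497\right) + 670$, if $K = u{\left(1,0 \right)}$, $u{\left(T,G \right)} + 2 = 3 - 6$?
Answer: $-16725$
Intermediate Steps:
$u{\left(T,G \right)} = -5$ ($u{\left(T,G \right)} = -2 + \left(3 - 6\right) = -2 - 3 = -5$)
$K = -5$
$q{\left(y,C \right)} = -5 - 5 y$ ($q{\left(y,C \right)} = y \left(-5\right) - 5 = - 5 y - 5 = -5 - 5 y$)
$q{\left(-8,17 \right)} \left(-497\right) + 670 = \left(-5 - -40\right) \left(-497\right) + 670 = \left(-5 + 40\right) \left(-497\right) + 670 = 35 \left(-497\right) + 670 = -17395 + 670 = -16725$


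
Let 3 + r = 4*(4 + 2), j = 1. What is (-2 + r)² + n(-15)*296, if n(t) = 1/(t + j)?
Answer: 2379/7 ≈ 339.86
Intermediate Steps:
n(t) = 1/(1 + t) (n(t) = 1/(t + 1) = 1/(1 + t))
r = 21 (r = -3 + 4*(4 + 2) = -3 + 4*6 = -3 + 24 = 21)
(-2 + r)² + n(-15)*296 = (-2 + 21)² + 296/(1 - 15) = 19² + 296/(-14) = 361 - 1/14*296 = 361 - 148/7 = 2379/7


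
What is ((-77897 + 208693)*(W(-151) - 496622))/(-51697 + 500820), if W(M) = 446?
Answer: -64897836096/449123 ≈ -1.4450e+5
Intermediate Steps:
((-77897 + 208693)*(W(-151) - 496622))/(-51697 + 500820) = ((-77897 + 208693)*(446 - 496622))/(-51697 + 500820) = (130796*(-496176))/449123 = -64897836096*1/449123 = -64897836096/449123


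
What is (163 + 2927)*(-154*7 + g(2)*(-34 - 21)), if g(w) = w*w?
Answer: -4010820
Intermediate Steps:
g(w) = w**2
(163 + 2927)*(-154*7 + g(2)*(-34 - 21)) = (163 + 2927)*(-154*7 + 2**2*(-34 - 21)) = 3090*(-1078 + 4*(-55)) = 3090*(-1078 - 220) = 3090*(-1298) = -4010820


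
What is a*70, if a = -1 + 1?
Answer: 0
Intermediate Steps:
a = 0
a*70 = 0*70 = 0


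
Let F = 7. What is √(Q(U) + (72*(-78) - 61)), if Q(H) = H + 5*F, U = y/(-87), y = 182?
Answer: 2*I*√10680033/87 ≈ 75.127*I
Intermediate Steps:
U = -182/87 (U = 182/(-87) = 182*(-1/87) = -182/87 ≈ -2.0920)
Q(H) = 35 + H (Q(H) = H + 5*7 = H + 35 = 35 + H)
√(Q(U) + (72*(-78) - 61)) = √((35 - 182/87) + (72*(-78) - 61)) = √(2863/87 + (-5616 - 61)) = √(2863/87 - 5677) = √(-491036/87) = 2*I*√10680033/87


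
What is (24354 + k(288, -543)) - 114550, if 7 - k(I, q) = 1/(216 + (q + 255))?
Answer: -6493607/72 ≈ -90189.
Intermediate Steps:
k(I, q) = 7 - 1/(471 + q) (k(I, q) = 7 - 1/(216 + (q + 255)) = 7 - 1/(216 + (255 + q)) = 7 - 1/(471 + q))
(24354 + k(288, -543)) - 114550 = (24354 + (3296 + 7*(-543))/(471 - 543)) - 114550 = (24354 + (3296 - 3801)/(-72)) - 114550 = (24354 - 1/72*(-505)) - 114550 = (24354 + 505/72) - 114550 = 1753993/72 - 114550 = -6493607/72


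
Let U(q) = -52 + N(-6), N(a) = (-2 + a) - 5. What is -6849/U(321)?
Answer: 6849/65 ≈ 105.37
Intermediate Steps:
N(a) = -7 + a
U(q) = -65 (U(q) = -52 + (-7 - 6) = -52 - 13 = -65)
-6849/U(321) = -6849/(-65) = -6849*(-1/65) = 6849/65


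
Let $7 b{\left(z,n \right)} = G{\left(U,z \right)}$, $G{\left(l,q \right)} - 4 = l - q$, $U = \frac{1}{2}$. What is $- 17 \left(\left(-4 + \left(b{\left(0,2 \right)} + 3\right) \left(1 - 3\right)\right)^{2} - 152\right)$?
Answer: $\frac{20519}{49} \approx 418.75$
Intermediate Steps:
$U = \frac{1}{2} \approx 0.5$
$G{\left(l,q \right)} = 4 + l - q$ ($G{\left(l,q \right)} = 4 + \left(l - q\right) = 4 + l - q$)
$b{\left(z,n \right)} = \frac{9}{14} - \frac{z}{7}$ ($b{\left(z,n \right)} = \frac{4 + \frac{1}{2} - z}{7} = \frac{\frac{9}{2} - z}{7} = \frac{9}{14} - \frac{z}{7}$)
$- 17 \left(\left(-4 + \left(b{\left(0,2 \right)} + 3\right) \left(1 - 3\right)\right)^{2} - 152\right) = - 17 \left(\left(-4 + \left(\left(\frac{9}{14} - 0\right) + 3\right) \left(1 - 3\right)\right)^{2} - 152\right) = - 17 \left(\left(-4 + \left(\left(\frac{9}{14} + 0\right) + 3\right) \left(1 - 3\right)\right)^{2} - 152\right) = - 17 \left(\left(-4 + \left(\frac{9}{14} + 3\right) \left(-2\right)\right)^{2} - 152\right) = - 17 \left(\left(-4 + \frac{51}{14} \left(-2\right)\right)^{2} - 152\right) = - 17 \left(\left(-4 - \frac{51}{7}\right)^{2} - 152\right) = - 17 \left(\left(- \frac{79}{7}\right)^{2} - 152\right) = - 17 \left(\frac{6241}{49} - 152\right) = \left(-17\right) \left(- \frac{1207}{49}\right) = \frac{20519}{49}$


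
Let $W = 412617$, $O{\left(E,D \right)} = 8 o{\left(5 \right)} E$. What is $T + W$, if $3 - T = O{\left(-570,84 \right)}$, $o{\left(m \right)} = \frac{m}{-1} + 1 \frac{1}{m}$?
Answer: $390732$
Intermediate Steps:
$o{\left(m \right)} = \frac{1}{m} - m$ ($o{\left(m \right)} = m \left(-1\right) + \frac{1}{m} = - m + \frac{1}{m} = \frac{1}{m} - m$)
$O{\left(E,D \right)} = - \frac{192 E}{5}$ ($O{\left(E,D \right)} = 8 \left(\frac{1}{5} - 5\right) E = 8 \left(- \frac{24}{5}\right) E = - \frac{192 E}{5}$)
$T = -21885$ ($T = 3 - \left(- \frac{192}{5}\right) \left(-570\right) = 3 - 21888 = -21885$)
$T + W = -21885 + 412617 = 390732$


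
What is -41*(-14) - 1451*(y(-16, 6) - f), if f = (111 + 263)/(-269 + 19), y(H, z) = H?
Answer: 2702413/125 ≈ 21619.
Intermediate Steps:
f = -187/125 (f = 374/(-250) = 374*(-1/250) = -187/125 ≈ -1.4960)
-41*(-14) - 1451*(y(-16, 6) - f) = -41*(-14) - 1451*(-16 - 1*(-187/125)) = 574 - 1451*(-16 + 187/125) = 574 - 1451*(-1813/125) = 574 + 2630663/125 = 2702413/125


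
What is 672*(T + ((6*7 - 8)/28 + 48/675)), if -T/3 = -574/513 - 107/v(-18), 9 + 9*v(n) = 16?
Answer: 399660496/1425 ≈ 2.8046e+5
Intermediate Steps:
v(n) = 7/9 (v(n) = -1 + (⅑)*16 = -1 + 16/9 = 7/9)
T = 498037/1197 (T = -3*(-574/513 - 107/7/9) = -3*(-574*1/513 - 107*9/7) = -3*(-574/513 - 963/7) = -3*(-498037/3591) = 498037/1197 ≈ 416.07)
672*(T + ((6*7 - 8)/28 + 48/675)) = 672*(498037/1197 + ((6*7 - 8)/28 + 48/675)) = 672*(498037/1197 + ((42 - 8)*(1/28) + 48*(1/675))) = 672*(498037/1197 + (34*(1/28) + 16/225)) = 672*(498037/1197 + (17/14 + 16/225)) = 672*(498037/1197 + 4049/3150) = 672*(24978781/59850) = 399660496/1425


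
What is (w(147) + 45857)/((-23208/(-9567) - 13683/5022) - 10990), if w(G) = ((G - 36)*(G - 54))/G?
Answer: -4004561786508/958284132715 ≈ -4.1789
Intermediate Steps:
w(G) = (-54 + G)*(-36 + G)/G (w(G) = ((-36 + G)*(-54 + G))/G = ((-54 + G)*(-36 + G))/G = (-54 + G)*(-36 + G)/G)
(w(147) + 45857)/((-23208/(-9567) - 13683/5022) - 10990) = ((-90 + 147 + 1944/147) + 45857)/((-23208/(-9567) - 13683/5022) - 10990) = ((-90 + 147 + 1944*(1/147)) + 45857)/((-23208*(-1/9567) - 13683*1/5022) - 10990) = ((-90 + 147 + 648/49) + 45857)/((7736/3189 - 4561/1674) - 10990) = (3441/49 + 45857)/(-531655/1779462 - 10990) = 2250434/(49*(-19556819035/1779462)) = (2250434/49)*(-1779462/19556819035) = -4004561786508/958284132715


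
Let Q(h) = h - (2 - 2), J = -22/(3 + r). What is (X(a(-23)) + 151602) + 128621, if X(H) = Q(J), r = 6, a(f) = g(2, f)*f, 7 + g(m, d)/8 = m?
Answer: 2521985/9 ≈ 2.8022e+5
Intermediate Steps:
g(m, d) = -56 + 8*m
a(f) = -40*f (a(f) = (-56 + 8*2)*f = (-56 + 16)*f = -40*f)
J = -22/9 (J = -22/(3 + 6) = -22/9 ≈ -2.4444)
Q(h) = h (Q(h) = h - 1*0 = h + 0 = h)
X(H) = -22/9
(X(a(-23)) + 151602) + 128621 = (-22/9 + 151602) + 128621 = 1364396/9 + 128621 = 2521985/9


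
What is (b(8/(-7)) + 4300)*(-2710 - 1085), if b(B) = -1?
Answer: -16314705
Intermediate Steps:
(b(8/(-7)) + 4300)*(-2710 - 1085) = (-1 + 4300)*(-2710 - 1085) = 4299*(-3795) = -16314705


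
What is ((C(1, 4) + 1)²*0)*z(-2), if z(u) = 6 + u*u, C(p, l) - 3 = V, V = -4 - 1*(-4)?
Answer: 0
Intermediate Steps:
V = 0 (V = -4 + 4 = 0)
C(p, l) = 3 (C(p, l) = 3 + 0 = 3)
z(u) = 6 + u²
((C(1, 4) + 1)²*0)*z(-2) = ((3 + 1)²*0)*(6 + (-2)²) = (4²*0)*(6 + 4) = (16*0)*10 = 0*10 = 0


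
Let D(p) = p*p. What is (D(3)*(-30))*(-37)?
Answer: 9990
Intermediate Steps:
D(p) = p²
(D(3)*(-30))*(-37) = (3²*(-30))*(-37) = (9*(-30))*(-37) = -270*(-37) = 9990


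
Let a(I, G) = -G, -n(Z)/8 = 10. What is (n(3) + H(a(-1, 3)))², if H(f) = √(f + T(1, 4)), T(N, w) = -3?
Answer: (80 - I*√6)² ≈ 6394.0 - 391.92*I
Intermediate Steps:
n(Z) = -80 (n(Z) = -8*10 = -80)
H(f) = √(-3 + f) (H(f) = √(f - 3) = √(-3 + f))
(n(3) + H(a(-1, 3)))² = (-80 + √(-3 - 1*3))² = (-80 + √(-3 - 3))² = (-80 + √(-6))² = (-80 + I*√6)²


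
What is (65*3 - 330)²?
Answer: 18225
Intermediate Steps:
(65*3 - 330)² = (195 - 330)² = (-135)² = 18225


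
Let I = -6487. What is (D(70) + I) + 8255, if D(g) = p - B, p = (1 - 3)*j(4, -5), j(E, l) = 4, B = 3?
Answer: 1757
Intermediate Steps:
p = -8 (p = (1 - 3)*4 = -2*4 = -8)
D(g) = -11 (D(g) = -8 - 1*3 = -8 - 3 = -11)
(D(70) + I) + 8255 = (-11 - 6487) + 8255 = -6498 + 8255 = 1757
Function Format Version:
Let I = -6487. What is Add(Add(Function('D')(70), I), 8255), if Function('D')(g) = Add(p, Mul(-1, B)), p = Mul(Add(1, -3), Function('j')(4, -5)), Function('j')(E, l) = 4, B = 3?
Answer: 1757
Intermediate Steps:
p = -8 (p = Mul(Add(1, -3), 4) = Mul(-2, 4) = -8)
Function('D')(g) = -11 (Function('D')(g) = Add(-8, Mul(-1, 3)) = Add(-8, -3) = -11)
Add(Add(Function('D')(70), I), 8255) = Add(Add(-11, -6487), 8255) = Add(-6498, 8255) = 1757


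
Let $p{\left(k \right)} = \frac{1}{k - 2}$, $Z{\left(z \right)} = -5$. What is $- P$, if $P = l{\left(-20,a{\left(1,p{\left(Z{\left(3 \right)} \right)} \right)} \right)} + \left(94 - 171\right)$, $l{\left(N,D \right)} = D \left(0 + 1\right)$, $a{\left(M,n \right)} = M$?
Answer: $76$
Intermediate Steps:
$p{\left(k \right)} = \frac{1}{-2 + k}$
$l{\left(N,D \right)} = D$ ($l{\left(N,D \right)} = D 1 = D$)
$P = -76$ ($P = 1 + \left(94 - 171\right) = 1 - 77 = -76$)
$- P = \left(-1\right) \left(-76\right) = 76$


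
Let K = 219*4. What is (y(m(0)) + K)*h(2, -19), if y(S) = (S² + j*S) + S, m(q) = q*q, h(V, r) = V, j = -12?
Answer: 1752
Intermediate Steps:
K = 876
m(q) = q²
y(S) = S² - 11*S (y(S) = (S² - 12*S) + S = S² - 11*S)
(y(m(0)) + K)*h(2, -19) = (0²*(-11 + 0²) + 876)*2 = (0*(-11 + 0) + 876)*2 = (0*(-11) + 876)*2 = (0 + 876)*2 = 876*2 = 1752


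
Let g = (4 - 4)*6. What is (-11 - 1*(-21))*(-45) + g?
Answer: -450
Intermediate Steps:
g = 0 (g = 0*6 = 0)
(-11 - 1*(-21))*(-45) + g = (-11 - 1*(-21))*(-45) + 0 = (-11 + 21)*(-45) + 0 = 10*(-45) + 0 = -450 + 0 = -450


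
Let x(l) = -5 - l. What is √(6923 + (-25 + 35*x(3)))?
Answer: √6618 ≈ 81.351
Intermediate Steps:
√(6923 + (-25 + 35*x(3))) = √(6923 + (-25 + 35*(-5 - 1*3))) = √(6923 + (-25 + 35*(-5 - 3))) = √(6923 + (-25 + 35*(-8))) = √(6923 + (-25 - 280)) = √(6923 - 305) = √6618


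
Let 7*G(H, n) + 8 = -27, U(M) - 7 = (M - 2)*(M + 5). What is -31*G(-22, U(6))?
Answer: 155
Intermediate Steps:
U(M) = 7 + (-2 + M)*(5 + M) (U(M) = 7 + (M - 2)*(M + 5) = 7 + (-2 + M)*(5 + M))
G(H, n) = -5 (G(H, n) = -8/7 + (⅐)*(-27) = -8/7 - 27/7 = -5)
-31*G(-22, U(6)) = -31*(-5) = 155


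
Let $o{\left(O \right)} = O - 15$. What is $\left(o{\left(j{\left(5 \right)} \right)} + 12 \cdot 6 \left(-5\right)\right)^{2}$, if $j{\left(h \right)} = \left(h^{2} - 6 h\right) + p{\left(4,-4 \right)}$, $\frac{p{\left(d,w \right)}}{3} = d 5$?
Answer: $102400$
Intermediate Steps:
$p{\left(d,w \right)} = 15 d$ ($p{\left(d,w \right)} = 3 d 5 = 3 \cdot 5 d = 15 d$)
$j{\left(h \right)} = 60 + h^{2} - 6 h$ ($j{\left(h \right)} = \left(h^{2} - 6 h\right) + 15 \cdot 4 = \left(h^{2} - 6 h\right) + 60 = 60 + h^{2} - 6 h$)
$o{\left(O \right)} = -15 + O$ ($o{\left(O \right)} = O - 15 = -15 + O$)
$\left(o{\left(j{\left(5 \right)} \right)} + 12 \cdot 6 \left(-5\right)\right)^{2} = \left(\left(-15 + \left(60 + 5^{2} - 30\right)\right) + 12 \cdot 6 \left(-5\right)\right)^{2} = \left(\left(-15 + \left(60 + 25 - 30\right)\right) + 72 \left(-5\right)\right)^{2} = \left(\left(-15 + 55\right) - 360\right)^{2} = \left(40 - 360\right)^{2} = \left(-320\right)^{2} = 102400$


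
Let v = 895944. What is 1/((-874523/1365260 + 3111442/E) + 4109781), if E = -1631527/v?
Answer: 2904118060/6973220896078457 ≈ 4.1647e-7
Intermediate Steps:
E = -1631527/895944 ≈ -1.8210
1/((-874523/1365260 + 3111442/E) + 4109781) = 1/((-874523/1365260 + 3111442/(-1631527/895944)) + 4109781) = 1/((-874523*1/1365260 + 3111442*(-895944/1631527)) + 4109781) = 1/((-67271/105020 - 2787677791248/1631527) + 4109781) = 1/(-4962068328666403/2904118060 + 4109781) = 1/(6973220896078457/2904118060) = 2904118060/6973220896078457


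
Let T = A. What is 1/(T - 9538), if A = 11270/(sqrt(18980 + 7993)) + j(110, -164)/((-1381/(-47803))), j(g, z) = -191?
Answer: -830756173975263/13415989328161615673 - 580330020690*sqrt(37)/13415989328161615673 ≈ -6.2186e-5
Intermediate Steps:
A = -9130373/1381 + 11270*sqrt(37)/999 (A = 11270/(sqrt(18980 + 7993)) - 191/((-1381/(-47803))) = 11270/(sqrt(26973)) - 191/((-1381*(-1/47803))) = 11270/((27*sqrt(37))) - 191/1381/47803 = 11270*(sqrt(37)/999) - 191*47803/1381 = 11270*sqrt(37)/999 - 9130373/1381 = -9130373/1381 + 11270*sqrt(37)/999 ≈ -6542.8)
T = -9130373/1381 + 11270*sqrt(37)/999 ≈ -6542.8
1/(T - 9538) = 1/((-9130373/1381 + 11270*sqrt(37)/999) - 9538) = 1/(-22302351/1381 + 11270*sqrt(37)/999)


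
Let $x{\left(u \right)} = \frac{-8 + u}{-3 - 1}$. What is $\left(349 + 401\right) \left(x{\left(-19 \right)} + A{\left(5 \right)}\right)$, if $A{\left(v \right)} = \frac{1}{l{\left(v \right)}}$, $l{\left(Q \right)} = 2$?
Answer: $\frac{10875}{2} \approx 5437.5$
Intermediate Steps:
$x{\left(u \right)} = 2 - \frac{u}{4}$ ($x{\left(u \right)} = \frac{-8 + u}{-4} = \left(-8 + u\right) \left(- \frac{1}{4}\right) = 2 - \frac{u}{4}$)
$A{\left(v \right)} = \frac{1}{2}$
$\left(349 + 401\right) \left(x{\left(-19 \right)} + A{\left(5 \right)}\right) = \left(349 + 401\right) \left(\left(2 - - \frac{19}{4}\right) + \frac{1}{2}\right) = 750 \left(\left(2 + \frac{19}{4}\right) + \frac{1}{2}\right) = 750 \left(\frac{27}{4} + \frac{1}{2}\right) = 750 \cdot \frac{29}{4} = \frac{10875}{2}$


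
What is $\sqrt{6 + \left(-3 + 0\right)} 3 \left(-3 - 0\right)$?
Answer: $- 9 \sqrt{3} \approx -15.588$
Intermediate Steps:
$\sqrt{6 + \left(-3 + 0\right)} 3 \left(-3 - 0\right) = \sqrt{6 - 3} \cdot 3 \left(-3 + 0\right) = \sqrt{3} \cdot 3 \left(-3\right) = 3 \sqrt{3} \left(-3\right) = - 9 \sqrt{3}$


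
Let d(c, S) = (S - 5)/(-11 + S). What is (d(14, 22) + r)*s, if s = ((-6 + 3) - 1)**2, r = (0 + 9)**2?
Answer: 14528/11 ≈ 1320.7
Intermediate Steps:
d(c, S) = (-5 + S)/(-11 + S)
r = 81 (r = 9**2 = 81)
s = 16 (s = (-3 - 1)**2 = (-4)**2 = 16)
(d(14, 22) + r)*s = ((-5 + 22)/(-11 + 22) + 81)*16 = (17/11 + 81)*16 = (908/11)*16 = 14528/11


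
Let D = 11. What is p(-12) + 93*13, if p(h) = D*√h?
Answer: 1209 + 22*I*√3 ≈ 1209.0 + 38.105*I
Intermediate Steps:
p(h) = 11*√h
p(-12) + 93*13 = 11*√(-12) + 93*13 = 11*(2*I*√3) + 1209 = 22*I*√3 + 1209 = 1209 + 22*I*√3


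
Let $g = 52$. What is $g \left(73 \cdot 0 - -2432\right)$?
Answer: $126464$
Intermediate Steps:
$g \left(73 \cdot 0 - -2432\right) = 52 \left(73 \cdot 0 - -2432\right) = 52 \left(0 + 2432\right) = 52 \cdot 2432 = 126464$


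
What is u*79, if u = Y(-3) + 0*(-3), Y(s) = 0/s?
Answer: 0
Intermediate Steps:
Y(s) = 0
u = 0 (u = 0 + 0*(-3) = 0 + 0 = 0)
u*79 = 0*79 = 0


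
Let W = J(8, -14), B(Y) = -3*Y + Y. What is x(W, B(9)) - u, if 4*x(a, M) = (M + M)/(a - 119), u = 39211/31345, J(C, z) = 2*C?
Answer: -3756628/3228535 ≈ -1.1636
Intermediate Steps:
u = 39211/31345 (u = 39211*(1/31345) = 39211/31345 ≈ 1.2509)
B(Y) = -2*Y
W = 16 (W = 2*8 = 16)
x(a, M) = M/(2*(-119 + a)) (x(a, M) = ((M + M)/(a - 119))/4 = ((2*M)/(-119 + a))/4 = (2*M/(-119 + a))/4 = M/(2*(-119 + a)))
x(W, B(9)) - u = (-2*9)/(2*(-119 + 16)) - 1*39211/31345 = (½)*(-18)/(-103) - 39211/31345 = (½)*(-18)*(-1/103) - 39211/31345 = 9/103 - 39211/31345 = -3756628/3228535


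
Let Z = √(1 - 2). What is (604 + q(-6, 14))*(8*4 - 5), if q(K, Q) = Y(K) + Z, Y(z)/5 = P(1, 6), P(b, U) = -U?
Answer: 15498 + 27*I ≈ 15498.0 + 27.0*I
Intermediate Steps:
Y(z) = -30 (Y(z) = 5*(-1*6) = 5*(-6) = -30)
Z = I (Z = √(-1) = I ≈ 1.0*I)
q(K, Q) = -30 + I
(604 + q(-6, 14))*(8*4 - 5) = (604 + (-30 + I))*(8*4 - 5) = (574 + I)*(32 - 5) = (574 + I)*27 = 15498 + 27*I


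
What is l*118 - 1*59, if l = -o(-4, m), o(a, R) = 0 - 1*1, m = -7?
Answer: 59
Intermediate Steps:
o(a, R) = -1 (o(a, R) = 0 - 1 = -1)
l = 1 (l = -1*(-1) = 1)
l*118 - 1*59 = 1*118 - 1*59 = 118 - 59 = 59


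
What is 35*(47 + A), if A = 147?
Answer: 6790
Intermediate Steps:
35*(47 + A) = 35*(47 + 147) = 35*194 = 6790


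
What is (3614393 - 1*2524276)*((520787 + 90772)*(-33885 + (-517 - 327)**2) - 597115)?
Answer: 452302862342965298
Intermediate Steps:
(3614393 - 1*2524276)*((520787 + 90772)*(-33885 + (-517 - 327)**2) - 597115) = (3614393 - 2524276)*(611559*(-33885 + (-844)**2) - 597115) = 1090117*(611559*(-33885 + 712336) - 597115) = 1090117*(611559*678451 - 597115) = 1090117*(414912815109 - 597115) = 1090117*414912217994 = 452302862342965298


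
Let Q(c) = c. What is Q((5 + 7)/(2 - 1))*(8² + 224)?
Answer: 3456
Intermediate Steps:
Q((5 + 7)/(2 - 1))*(8² + 224) = ((5 + 7)/(2 - 1))*(8² + 224) = (12/1)*(64 + 224) = (12*1)*288 = 12*288 = 3456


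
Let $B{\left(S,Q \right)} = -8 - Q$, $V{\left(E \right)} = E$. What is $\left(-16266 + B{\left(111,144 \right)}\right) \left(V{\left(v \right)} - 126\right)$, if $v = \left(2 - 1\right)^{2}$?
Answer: $2052250$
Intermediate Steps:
$v = 1$ ($v = 1^{2} = 1$)
$\left(-16266 + B{\left(111,144 \right)}\right) \left(V{\left(v \right)} - 126\right) = \left(-16266 - 152\right) \left(1 - 126\right) = \left(-16266 - 152\right) \left(-125\right) = \left(-16418\right) \left(-125\right) = 2052250$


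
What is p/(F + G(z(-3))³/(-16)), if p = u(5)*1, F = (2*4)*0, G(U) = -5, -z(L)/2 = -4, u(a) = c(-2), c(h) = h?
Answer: -32/125 ≈ -0.25600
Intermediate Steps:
u(a) = -2
z(L) = 8 (z(L) = -2*(-4) = 8)
F = 0 (F = 8*0 = 0)
p = -2 (p = -2*1 = -2)
p/(F + G(z(-3))³/(-16)) = -2/(0 + (-5)³/(-16)) = -2/(0 - 125*(-1/16)) = -2/(0 + 125/16) = -2/125/16 = -2*16/125 = -32/125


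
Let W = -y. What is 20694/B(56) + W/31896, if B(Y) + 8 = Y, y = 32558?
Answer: 13718605/31896 ≈ 430.10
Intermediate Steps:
B(Y) = -8 + Y
W = -32558 (W = -1*32558 = -32558)
20694/B(56) + W/31896 = 20694/(-8 + 56) - 32558/31896 = 20694/48 - 32558*1/31896 = 20694*(1/48) - 16279/15948 = 3449/8 - 16279/15948 = 13718605/31896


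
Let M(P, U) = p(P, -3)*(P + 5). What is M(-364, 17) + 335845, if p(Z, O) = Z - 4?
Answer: 467957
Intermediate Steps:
p(Z, O) = -4 + Z
M(P, U) = (-4 + P)*(5 + P) (M(P, U) = (-4 + P)*(P + 5) = (-4 + P)*(5 + P))
M(-364, 17) + 335845 = (-4 - 364)*(5 - 364) + 335845 = -368*(-359) + 335845 = 132112 + 335845 = 467957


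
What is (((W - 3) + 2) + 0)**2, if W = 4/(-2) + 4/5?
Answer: 121/25 ≈ 4.8400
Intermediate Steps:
W = -6/5 (W = 4*(-1/2) + 4*(1/5) = -2 + 4/5 = -6/5 ≈ -1.2000)
(((W - 3) + 2) + 0)**2 = (((-6/5 - 3) + 2) + 0)**2 = ((-21/5 + 2) + 0)**2 = (-11/5 + 0)**2 = (-11/5)**2 = 121/25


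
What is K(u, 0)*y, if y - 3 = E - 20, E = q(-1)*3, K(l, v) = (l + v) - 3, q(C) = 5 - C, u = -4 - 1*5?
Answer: -12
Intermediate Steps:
u = -9 (u = -4 - 5 = -9)
K(l, v) = -3 + l + v
E = 18 (E = (5 - 1*(-1))*3 = (5 + 1)*3 = 6*3 = 18)
y = 1 (y = 3 + (18 - 20) = 3 - 2 = 1)
K(u, 0)*y = (-3 - 9 + 0)*1 = -12*1 = -12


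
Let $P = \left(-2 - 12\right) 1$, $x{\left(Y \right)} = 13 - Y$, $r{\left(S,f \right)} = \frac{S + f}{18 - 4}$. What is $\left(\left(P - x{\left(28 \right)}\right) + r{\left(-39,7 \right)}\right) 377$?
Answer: $- \frac{3393}{7} \approx -484.71$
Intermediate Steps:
$r{\left(S,f \right)} = \frac{S}{14} + \frac{f}{14}$ ($r{\left(S,f \right)} = \frac{S + f}{14} = \left(S + f\right) \frac{1}{14} = \frac{S}{14} + \frac{f}{14}$)
$P = -14$ ($P = \left(-14\right) 1 = -14$)
$\left(\left(P - x{\left(28 \right)}\right) + r{\left(-39,7 \right)}\right) 377 = \left(\left(-14 - \left(13 - 28\right)\right) + \left(\frac{1}{14} \left(-39\right) + \frac{1}{14} \cdot 7\right)\right) 377 = \left(\left(-14 - \left(13 - 28\right)\right) + \left(- \frac{39}{14} + \frac{1}{2}\right)\right) 377 = \left(\left(-14 - -15\right) - \frac{16}{7}\right) 377 = \left(\left(-14 + 15\right) - \frac{16}{7}\right) 377 = \left(1 - \frac{16}{7}\right) 377 = \left(- \frac{9}{7}\right) 377 = - \frac{3393}{7}$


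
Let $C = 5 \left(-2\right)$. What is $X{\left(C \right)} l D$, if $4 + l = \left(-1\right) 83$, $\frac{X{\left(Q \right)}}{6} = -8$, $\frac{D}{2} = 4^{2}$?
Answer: $133632$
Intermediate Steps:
$D = 32$ ($D = 2 \cdot 4^{2} = 2 \cdot 16 = 32$)
$C = -10$
$X{\left(Q \right)} = -48$ ($X{\left(Q \right)} = 6 \left(-8\right) = -48$)
$l = -87$ ($l = -4 - 83 = -87$)
$X{\left(C \right)} l D = \left(-48\right) \left(-87\right) 32 = 4176 \cdot 32 = 133632$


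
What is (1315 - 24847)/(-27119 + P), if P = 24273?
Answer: 11766/1423 ≈ 8.2684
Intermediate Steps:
(1315 - 24847)/(-27119 + P) = (1315 - 24847)/(-27119 + 24273) = -23532/(-2846) = -23532*(-1/2846) = 11766/1423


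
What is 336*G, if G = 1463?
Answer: 491568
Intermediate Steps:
336*G = 336*1463 = 491568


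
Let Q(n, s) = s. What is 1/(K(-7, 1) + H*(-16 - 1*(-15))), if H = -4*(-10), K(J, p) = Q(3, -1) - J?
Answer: -1/34 ≈ -0.029412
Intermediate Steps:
K(J, p) = -1 - J
H = 40
1/(K(-7, 1) + H*(-16 - 1*(-15))) = 1/((-1 - 1*(-7)) + 40*(-16 - 1*(-15))) = 1/((-1 + 7) + 40*(-16 + 15)) = 1/(6 + 40*(-1)) = 1/(6 - 40) = 1/(-34) = -1/34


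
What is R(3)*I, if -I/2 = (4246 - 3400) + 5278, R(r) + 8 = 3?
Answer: 61240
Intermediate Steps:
R(r) = -5 (R(r) = -8 + 3 = -5)
I = -12248 (I = -2*((4246 - 3400) + 5278) = -2*(846 + 5278) = -2*6124 = -12248)
R(3)*I = -5*(-12248) = 61240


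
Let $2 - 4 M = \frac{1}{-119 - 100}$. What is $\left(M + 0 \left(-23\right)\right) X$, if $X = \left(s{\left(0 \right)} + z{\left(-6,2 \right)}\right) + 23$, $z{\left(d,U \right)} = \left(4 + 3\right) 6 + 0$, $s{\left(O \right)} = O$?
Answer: $\frac{28535}{876} \approx 32.574$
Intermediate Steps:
$z{\left(d,U \right)} = 42$ ($z{\left(d,U \right)} = 7 \cdot 6 + 0 = 42 + 0 = 42$)
$M = \frac{439}{876}$ ($M = \frac{1}{2} - \frac{1}{4 \left(-119 - 100\right)} = \frac{1}{2} - \frac{1}{4 \left(-219\right)} = \frac{1}{2} - - \frac{1}{876} = \frac{1}{2} + \frac{1}{876} = \frac{439}{876} \approx 0.50114$)
$X = 65$ ($X = \left(0 + 42\right) + 23 = 42 + 23 = 65$)
$\left(M + 0 \left(-23\right)\right) X = \left(\frac{439}{876} + 0 \left(-23\right)\right) 65 = \left(\frac{439}{876} + 0\right) 65 = \frac{439}{876} \cdot 65 = \frac{28535}{876}$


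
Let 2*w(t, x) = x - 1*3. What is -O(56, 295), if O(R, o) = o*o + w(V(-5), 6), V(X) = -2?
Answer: -174053/2 ≈ -87027.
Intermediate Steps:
w(t, x) = -3/2 + x/2 (w(t, x) = (x - 1*3)/2 = (x - 3)/2 = (-3 + x)/2 = -3/2 + x/2)
O(R, o) = 3/2 + o**2 (O(R, o) = o*o + (-3/2 + (1/2)*6) = o**2 + (-3/2 + 3) = o**2 + 3/2 = 3/2 + o**2)
-O(56, 295) = -(3/2 + 295**2) = -(3/2 + 87025) = -1*174053/2 = -174053/2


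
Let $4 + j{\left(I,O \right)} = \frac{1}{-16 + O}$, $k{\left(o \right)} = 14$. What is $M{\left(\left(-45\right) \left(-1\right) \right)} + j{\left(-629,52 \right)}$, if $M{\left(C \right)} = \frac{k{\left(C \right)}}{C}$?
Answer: $- \frac{659}{180} \approx -3.6611$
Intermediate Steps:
$j{\left(I,O \right)} = -4 + \frac{1}{-16 + O}$
$M{\left(C \right)} = \frac{14}{C}$
$M{\left(\left(-45\right) \left(-1\right) \right)} + j{\left(-629,52 \right)} = \frac{14}{\left(-45\right) \left(-1\right)} + \frac{65 - 208}{-16 + 52} = \frac{14}{45} + \frac{65 - 208}{36} = 14 \cdot \frac{1}{45} + \frac{1}{36} \left(-143\right) = \frac{14}{45} - \frac{143}{36} = - \frac{659}{180}$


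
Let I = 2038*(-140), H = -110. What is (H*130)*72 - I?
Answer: -744280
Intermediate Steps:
I = -285320
(H*130)*72 - I = -110*130*72 - 1*(-285320) = -14300*72 + 285320 = -1029600 + 285320 = -744280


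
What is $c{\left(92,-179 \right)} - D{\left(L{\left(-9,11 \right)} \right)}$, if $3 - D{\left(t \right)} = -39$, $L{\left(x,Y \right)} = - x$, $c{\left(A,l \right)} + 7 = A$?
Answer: $43$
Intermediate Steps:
$c{\left(A,l \right)} = -7 + A$
$D{\left(t \right)} = 42$ ($D{\left(t \right)} = 3 - -39 = 3 + 39 = 42$)
$c{\left(92,-179 \right)} - D{\left(L{\left(-9,11 \right)} \right)} = \left(-7 + 92\right) - 42 = 85 - 42 = 43$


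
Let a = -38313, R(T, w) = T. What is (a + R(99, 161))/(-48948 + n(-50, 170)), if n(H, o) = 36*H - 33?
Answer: 12738/16927 ≈ 0.75253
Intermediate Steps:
n(H, o) = -33 + 36*H
(a + R(99, 161))/(-48948 + n(-50, 170)) = (-38313 + 99)/(-48948 + (-33 + 36*(-50))) = -38214/(-48948 + (-33 - 1800)) = -38214/(-48948 - 1833) = -38214/(-50781) = -38214*(-1/50781) = 12738/16927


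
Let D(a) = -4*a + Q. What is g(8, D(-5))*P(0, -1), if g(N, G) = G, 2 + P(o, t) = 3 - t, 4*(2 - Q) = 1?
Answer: 87/2 ≈ 43.500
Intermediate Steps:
Q = 7/4 (Q = 2 - 1/4*1 = 2 - 1/4 = 7/4 ≈ 1.7500)
P(o, t) = 1 - t (P(o, t) = -2 + (3 - t) = 1 - t)
D(a) = 7/4 - 4*a (D(a) = -4*a + 7/4 = 7/4 - 4*a)
g(8, D(-5))*P(0, -1) = (7/4 - 4*(-5))*(1 - 1*(-1)) = (7/4 + 20)*(1 + 1) = (87/4)*2 = 87/2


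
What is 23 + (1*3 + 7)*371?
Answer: 3733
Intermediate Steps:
23 + (1*3 + 7)*371 = 23 + (3 + 7)*371 = 23 + 10*371 = 23 + 3710 = 3733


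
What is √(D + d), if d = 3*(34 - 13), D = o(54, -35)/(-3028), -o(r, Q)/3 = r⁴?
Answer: 3*√540412459/757 ≈ 92.127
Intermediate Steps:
o(r, Q) = -3*r⁴
D = 6377292/757 (D = -3*54⁴/(-3028) = -3*8503056*(-1/3028) = -25509168*(-1/3028) = 6377292/757 ≈ 8424.4)
d = 63 (d = 3*21 = 63)
√(D + d) = √(6377292/757 + 63) = √(6424983/757) = 3*√540412459/757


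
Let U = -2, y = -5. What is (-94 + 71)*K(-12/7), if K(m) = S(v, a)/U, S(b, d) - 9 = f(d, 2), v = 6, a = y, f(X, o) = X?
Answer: 46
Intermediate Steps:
a = -5
S(b, d) = 9 + d
K(m) = -2 (K(m) = (9 - 5)/(-2) = 4*(-1/2) = -2)
(-94 + 71)*K(-12/7) = (-94 + 71)*(-2) = -23*(-2) = 46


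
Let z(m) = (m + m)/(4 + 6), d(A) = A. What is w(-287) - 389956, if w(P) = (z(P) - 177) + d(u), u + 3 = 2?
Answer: -1950957/5 ≈ -3.9019e+5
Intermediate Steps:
u = -1 (u = -3 + 2 = -1)
z(m) = m/5 (z(m) = (2*m)/10 = (2*m)*(⅒) = m/5)
w(P) = -178 + P/5 (w(P) = (P/5 - 177) - 1 = (-177 + P/5) - 1 = -178 + P/5)
w(-287) - 389956 = (-178 + (⅕)*(-287)) - 389956 = (-178 - 287/5) - 389956 = -1177/5 - 389956 = -1950957/5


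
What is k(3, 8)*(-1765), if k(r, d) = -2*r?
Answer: 10590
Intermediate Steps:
k(3, 8)*(-1765) = -2*3*(-1765) = -6*(-1765) = 10590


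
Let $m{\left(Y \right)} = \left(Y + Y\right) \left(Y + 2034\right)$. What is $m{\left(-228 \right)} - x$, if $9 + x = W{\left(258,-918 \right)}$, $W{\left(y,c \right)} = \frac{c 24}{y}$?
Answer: $- \frac{35407989}{43} \approx -8.2344 \cdot 10^{5}$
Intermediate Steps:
$W{\left(y,c \right)} = \frac{24 c}{y}$
$x = - \frac{4059}{43}$ ($x = -9 + 24 \left(-918\right) \frac{1}{258} = -9 - \frac{3672}{43} = - \frac{4059}{43} \approx -94.395$)
$m{\left(Y \right)} = 2 Y \left(2034 + Y\right)$
$m{\left(-228 \right)} - x = 2 \left(-228\right) \left(2034 - 228\right) - - \frac{4059}{43} = 2 \left(-228\right) 1806 + \frac{4059}{43} = -823536 + \frac{4059}{43} = - \frac{35407989}{43}$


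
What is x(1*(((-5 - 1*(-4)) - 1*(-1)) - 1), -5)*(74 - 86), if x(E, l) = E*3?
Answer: 36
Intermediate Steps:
x(E, l) = 3*E
x(1*(((-5 - 1*(-4)) - 1*(-1)) - 1), -5)*(74 - 86) = (3*(1*(((-5 - 1*(-4)) - 1*(-1)) - 1)))*(74 - 86) = (3*(1*(((-5 + 4) + 1) - 1)))*(-12) = (3*(1*((-1 + 1) - 1)))*(-12) = (3*(1*(0 - 1)))*(-12) = (3*(1*(-1)))*(-12) = (3*(-1))*(-12) = -3*(-12) = 36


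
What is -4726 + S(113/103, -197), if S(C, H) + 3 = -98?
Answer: -4827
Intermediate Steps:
S(C, H) = -101 (S(C, H) = -3 - 98 = -101)
-4726 + S(113/103, -197) = -4726 - 101 = -4827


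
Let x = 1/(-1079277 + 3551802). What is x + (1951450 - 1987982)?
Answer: -90326283299/2472525 ≈ -36532.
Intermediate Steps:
x = 1/2472525 ≈ 4.0445e-7
x + (1951450 - 1987982) = 1/2472525 + (1951450 - 1987982) = 1/2472525 - 36532 = -90326283299/2472525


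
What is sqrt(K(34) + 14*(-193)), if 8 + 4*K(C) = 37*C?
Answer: 9*I*sqrt(118)/2 ≈ 48.883*I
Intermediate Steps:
K(C) = -2 + 37*C/4 (K(C) = -2 + (37*C)/4 = -2 + 37*C/4)
sqrt(K(34) + 14*(-193)) = sqrt((-2 + (37/4)*34) + 14*(-193)) = sqrt((-2 + 629/2) - 2702) = sqrt(625/2 - 2702) = sqrt(-4779/2) = 9*I*sqrt(118)/2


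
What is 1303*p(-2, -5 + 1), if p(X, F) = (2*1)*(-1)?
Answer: -2606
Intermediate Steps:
p(X, F) = -2 (p(X, F) = 2*(-1) = -2)
1303*p(-2, -5 + 1) = 1303*(-2) = -2606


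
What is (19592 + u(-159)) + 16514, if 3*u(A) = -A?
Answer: 36159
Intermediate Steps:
u(A) = -A/3 (u(A) = (-A)/3 = -A/3)
(19592 + u(-159)) + 16514 = (19592 - ⅓*(-159)) + 16514 = (19592 + 53) + 16514 = 19645 + 16514 = 36159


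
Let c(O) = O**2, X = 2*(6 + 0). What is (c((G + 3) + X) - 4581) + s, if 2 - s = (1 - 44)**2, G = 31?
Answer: -4312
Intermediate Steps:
X = 12 (X = 2*6 = 12)
s = -1847 (s = 2 - (1 - 44)**2 = 2 - 1*(-43)**2 = 2 - 1*1849 = 2 - 1849 = -1847)
(c((G + 3) + X) - 4581) + s = (((31 + 3) + 12)**2 - 4581) - 1847 = ((34 + 12)**2 - 4581) - 1847 = (46**2 - 4581) - 1847 = (2116 - 4581) - 1847 = -2465 - 1847 = -4312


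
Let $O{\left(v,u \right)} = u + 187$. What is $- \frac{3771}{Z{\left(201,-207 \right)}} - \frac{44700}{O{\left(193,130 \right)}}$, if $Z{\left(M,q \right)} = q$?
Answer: $- \frac{895277}{7291} \approx -122.79$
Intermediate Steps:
$O{\left(v,u \right)} = 187 + u$
$- \frac{3771}{Z{\left(201,-207 \right)}} - \frac{44700}{O{\left(193,130 \right)}} = - \frac{3771}{-207} - \frac{44700}{187 + 130} = \left(-3771\right) \left(- \frac{1}{207}\right) - \frac{44700}{317} = \frac{419}{23} - \frac{44700}{317} = - \frac{895277}{7291}$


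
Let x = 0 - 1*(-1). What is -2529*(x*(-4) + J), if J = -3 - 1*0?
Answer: 17703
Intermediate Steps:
J = -3 (J = -3 + 0 = -3)
x = 1 (x = 0 + 1 = 1)
-2529*(x*(-4) + J) = -2529*(1*(-4) - 3) = -2529*(-4 - 3) = -2529*(-7) = 17703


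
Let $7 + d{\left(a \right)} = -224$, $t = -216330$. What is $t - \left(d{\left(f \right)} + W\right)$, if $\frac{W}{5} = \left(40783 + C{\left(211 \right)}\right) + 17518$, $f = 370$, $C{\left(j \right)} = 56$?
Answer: $-507884$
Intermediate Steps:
$d{\left(a \right)} = -231$ ($d{\left(a \right)} = -7 - 224 = -231$)
$W = 291785$ ($W = 5 \left(\left(40783 + 56\right) + 17518\right) = 5 \left(40839 + 17518\right) = 5 \cdot 58357 = 291785$)
$t - \left(d{\left(f \right)} + W\right) = -216330 - \left(-231 + 291785\right) = -216330 - 291554 = -507884$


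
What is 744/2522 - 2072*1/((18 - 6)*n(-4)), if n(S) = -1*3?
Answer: 656546/11349 ≈ 57.851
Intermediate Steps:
n(S) = -3
744/2522 - 2072*1/((18 - 6)*n(-4)) = 744/2522 - 2072*(-1/(3*(18 - 6))) = 744*(1/2522) - 2072/((-3*12)) = 372/1261 - 2072/(-36) = 372/1261 - 2072*(-1/36) = 372/1261 + 518/9 = 656546/11349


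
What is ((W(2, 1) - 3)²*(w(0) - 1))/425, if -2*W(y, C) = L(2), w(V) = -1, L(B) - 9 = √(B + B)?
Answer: -17/50 ≈ -0.34000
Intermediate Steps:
L(B) = 9 + √2*√B (L(B) = 9 + √(B + B) = 9 + √(2*B) = 9 + √2*√B)
W(y, C) = -11/2 (W(y, C) = -(9 + √2*√2)/2 = -(9 + 2)/2 = -½*11 = -11/2)
((W(2, 1) - 3)²*(w(0) - 1))/425 = ((-11/2 - 3)²*(-1 - 1))/425 = ((-17/2)²*(-2))*(1/425) = ((289/4)*(-2))*(1/425) = -289/2*1/425 = -17/50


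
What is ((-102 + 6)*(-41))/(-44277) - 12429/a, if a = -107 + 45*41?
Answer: -185719867/25651142 ≈ -7.2402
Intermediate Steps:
a = 1738 (a = -107 + 1845 = 1738)
((-102 + 6)*(-41))/(-44277) - 12429/a = ((-102 + 6)*(-41))/(-44277) - 12429/1738 = -96*(-41)*(-1/44277) - 12429*1/1738 = 3936*(-1/44277) - 12429/1738 = -1312/14759 - 12429/1738 = -185719867/25651142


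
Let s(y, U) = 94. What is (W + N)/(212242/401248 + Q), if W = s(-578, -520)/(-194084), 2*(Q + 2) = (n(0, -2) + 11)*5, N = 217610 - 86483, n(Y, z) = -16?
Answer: -1276452774501544/136000820967 ≈ -9385.6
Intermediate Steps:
N = 131127
Q = -29/2 (Q = -2 + ((-16 + 11)*5)/2 = -2 + (-5*5)/2 = -2 + (1/2)*(-25) = -2 - 25/2 = -29/2 ≈ -14.500)
W = -47/97042 (W = 94/(-194084) = 94*(-1/194084) = -47/97042 ≈ -0.00048433)
(W + N)/(212242/401248 + Q) = (-47/97042 + 131127)/(212242/401248 - 29/2) = 12724826287/(97042*(212242*(1/401248) - 29/2)) = 12724826287/(97042*(106121/200624 - 29/2)) = 12724826287/(97042*(-2802927/200624)) = (12724826287/97042)*(-200624/2802927) = -1276452774501544/136000820967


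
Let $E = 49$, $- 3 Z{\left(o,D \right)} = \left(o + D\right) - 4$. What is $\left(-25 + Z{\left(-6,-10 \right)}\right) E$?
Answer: $- \frac{2695}{3} \approx -898.33$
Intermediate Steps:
$Z{\left(o,D \right)} = \frac{4}{3} - \frac{D}{3} - \frac{o}{3}$ ($Z{\left(o,D \right)} = - \frac{\left(o + D\right) - 4}{3} = - \frac{\left(D + o\right) - 4}{3} = - \frac{-4 + D + o}{3} = \frac{4}{3} - \frac{D}{3} - \frac{o}{3}$)
$\left(-25 + Z{\left(-6,-10 \right)}\right) E = \left(-25 - - \frac{20}{3}\right) 49 = \left(-25 + \left(\frac{4}{3} + \frac{10}{3} + 2\right)\right) 49 = \left(-25 + \frac{20}{3}\right) 49 = \left(- \frac{55}{3}\right) 49 = - \frac{2695}{3}$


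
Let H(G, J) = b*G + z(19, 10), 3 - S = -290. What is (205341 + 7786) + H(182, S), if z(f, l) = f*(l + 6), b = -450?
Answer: 131531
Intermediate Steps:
S = 293 (S = 3 - 1*(-290) = 3 + 290 = 293)
z(f, l) = f*(6 + l)
H(G, J) = 304 - 450*G (H(G, J) = -450*G + 19*(6 + 10) = -450*G + 19*16 = -450*G + 304 = 304 - 450*G)
(205341 + 7786) + H(182, S) = (205341 + 7786) + (304 - 450*182) = 213127 + (304 - 81900) = 213127 - 81596 = 131531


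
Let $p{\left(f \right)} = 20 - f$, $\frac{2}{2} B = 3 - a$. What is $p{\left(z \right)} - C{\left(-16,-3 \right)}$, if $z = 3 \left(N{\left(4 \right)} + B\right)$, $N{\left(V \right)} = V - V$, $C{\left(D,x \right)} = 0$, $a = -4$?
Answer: $-1$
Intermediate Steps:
$N{\left(V \right)} = 0$
$B = 7$ ($B = 3 - -4 = 3 + 4 = 7$)
$z = 21$ ($z = 3 \left(0 + 7\right) = 3 \cdot 7 = 21$)
$p{\left(z \right)} - C{\left(-16,-3 \right)} = \left(20 - 21\right) - 0 = \left(20 - 21\right) + 0 = -1 + 0 = -1$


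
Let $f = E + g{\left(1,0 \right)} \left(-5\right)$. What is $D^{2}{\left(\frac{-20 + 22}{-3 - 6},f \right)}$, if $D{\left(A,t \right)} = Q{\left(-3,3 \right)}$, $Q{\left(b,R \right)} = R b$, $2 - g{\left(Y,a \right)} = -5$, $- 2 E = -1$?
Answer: $81$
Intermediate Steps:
$E = \frac{1}{2}$ ($E = \left(- \frac{1}{2}\right) \left(-1\right) = \frac{1}{2} \approx 0.5$)
$g{\left(Y,a \right)} = 7$ ($g{\left(Y,a \right)} = 2 - -5 = 2 + 5 = 7$)
$f = - \frac{69}{2}$ ($f = \frac{1}{2} + 7 \left(-5\right) = \frac{1}{2} - 35 = - \frac{69}{2} \approx -34.5$)
$D{\left(A,t \right)} = -9$ ($D{\left(A,t \right)} = 3 \left(-3\right) = -9$)
$D^{2}{\left(\frac{-20 + 22}{-3 - 6},f \right)} = \left(-9\right)^{2} = 81$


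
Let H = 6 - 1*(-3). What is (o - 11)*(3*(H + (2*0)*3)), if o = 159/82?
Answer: -20061/82 ≈ -244.65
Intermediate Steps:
H = 9 (H = 6 + 3 = 9)
o = 159/82 (o = 159*(1/82) = 159/82 ≈ 1.9390)
(o - 11)*(3*(H + (2*0)*3)) = (159/82 - 11)*(3*(9 + (2*0)*3)) = -2229*(9 + 0*3)/82 = -2229*(9 + 0)/82 = -2229*9/82 = -743/82*27 = -20061/82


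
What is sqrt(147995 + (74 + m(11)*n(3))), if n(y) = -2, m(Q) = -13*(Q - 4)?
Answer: sqrt(148251) ≈ 385.03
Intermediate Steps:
m(Q) = 52 - 13*Q (m(Q) = -13*(-4 + Q) = 52 - 13*Q)
sqrt(147995 + (74 + m(11)*n(3))) = sqrt(147995 + (74 + (52 - 13*11)*(-2))) = sqrt(147995 + (74 + (52 - 143)*(-2))) = sqrt(147995 + (74 - 91*(-2))) = sqrt(147995 + (74 + 182)) = sqrt(147995 + 256) = sqrt(148251)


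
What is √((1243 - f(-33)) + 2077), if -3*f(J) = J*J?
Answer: √3683 ≈ 60.688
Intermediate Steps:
f(J) = -J²/3 (f(J) = -J*J/3 = -J²/3)
√((1243 - f(-33)) + 2077) = √((1243 - (-1)*(-33)²/3) + 2077) = √((1243 - (-1)*1089/3) + 2077) = √((1243 - 1*(-363)) + 2077) = √((1243 + 363) + 2077) = √(1606 + 2077) = √3683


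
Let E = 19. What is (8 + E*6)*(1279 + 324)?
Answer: 195566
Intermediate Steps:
(8 + E*6)*(1279 + 324) = (8 + 19*6)*(1279 + 324) = (8 + 114)*1603 = 122*1603 = 195566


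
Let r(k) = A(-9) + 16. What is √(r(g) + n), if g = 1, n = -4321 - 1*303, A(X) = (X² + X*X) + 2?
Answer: 2*I*√1111 ≈ 66.663*I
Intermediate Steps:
A(X) = 2 + 2*X² (A(X) = (X² + X²) + 2 = 2*X² + 2 = 2 + 2*X²)
n = -4624 (n = -4321 - 303 = -4624)
r(k) = 180 (r(k) = (2 + 2*(-9)²) + 16 = (2 + 2*81) + 16 = (2 + 162) + 16 = 164 + 16 = 180)
√(r(g) + n) = √(180 - 4624) = √(-4444) = 2*I*√1111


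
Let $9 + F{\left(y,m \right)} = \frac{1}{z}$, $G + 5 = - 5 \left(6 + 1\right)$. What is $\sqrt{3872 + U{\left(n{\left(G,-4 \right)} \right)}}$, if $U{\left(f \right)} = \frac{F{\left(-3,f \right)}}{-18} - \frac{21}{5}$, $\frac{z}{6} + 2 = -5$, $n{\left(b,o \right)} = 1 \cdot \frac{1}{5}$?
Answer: $\frac{\sqrt{1535328795}}{630} \approx 62.196$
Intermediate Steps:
$G = -40$ ($G = -5 - 5 \left(6 + 1\right) = -5 - 35 = -40$)
$n{\left(b,o \right)} = \frac{1}{5}$ ($n{\left(b,o \right)} = 1 \cdot \frac{1}{5} = \frac{1}{5}$)
$z = -42$ ($z = -12 + 6 \left(-5\right) = -12 - 30 = -42$)
$F{\left(y,m \right)} = - \frac{379}{42}$ ($F{\left(y,m \right)} = -9 + \frac{1}{-42} = -9 - \frac{1}{42} = - \frac{379}{42}$)
$U{\left(f \right)} = - \frac{13981}{3780}$ ($U{\left(f \right)} = - \frac{379}{42 \left(-18\right)} - \frac{21}{5} = \left(- \frac{379}{42}\right) \left(- \frac{1}{18}\right) - \frac{21}{5} = \frac{379}{756} - \frac{21}{5} = - \frac{13981}{3780}$)
$\sqrt{3872 + U{\left(n{\left(G,-4 \right)} \right)}} = \sqrt{3872 - \frac{13981}{3780}} = \sqrt{\frac{14622179}{3780}} = \frac{\sqrt{1535328795}}{630}$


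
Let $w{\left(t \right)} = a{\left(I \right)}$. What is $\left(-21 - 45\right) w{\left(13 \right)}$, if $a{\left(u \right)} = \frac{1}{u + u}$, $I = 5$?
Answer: $- \frac{33}{5} \approx -6.6$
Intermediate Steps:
$a{\left(u \right)} = \frac{1}{2 u}$
$w{\left(t \right)} = \frac{1}{10}$ ($w{\left(t \right)} = \frac{1}{2 \cdot 5} = \frac{1}{2} \cdot \frac{1}{5} = \frac{1}{10}$)
$\left(-21 - 45\right) w{\left(13 \right)} = \left(-21 - 45\right) \frac{1}{10} = \left(-66\right) \frac{1}{10} = - \frac{33}{5}$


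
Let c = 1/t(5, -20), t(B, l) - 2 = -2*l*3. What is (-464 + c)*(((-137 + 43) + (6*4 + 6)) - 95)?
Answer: 9000513/122 ≈ 73775.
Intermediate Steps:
t(B, l) = 2 - 6*l (t(B, l) = 2 - 2*l*3 = 2 - 6*l)
c = 1/122 (c = 1/(2 - 6*(-20)) = 1/(2 + 120) = 1/122 ≈ 0.0081967)
(-464 + c)*(((-137 + 43) + (6*4 + 6)) - 95) = (-464 + 1/122)*(((-137 + 43) + (6*4 + 6)) - 95) = -56607*((-94 + (24 + 6)) - 95)/122 = -56607*((-94 + 30) - 95)/122 = -56607*(-64 - 95)/122 = -56607/122*(-159) = 9000513/122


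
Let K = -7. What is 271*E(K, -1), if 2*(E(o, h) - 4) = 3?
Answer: 2981/2 ≈ 1490.5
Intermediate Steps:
E(o, h) = 11/2 (E(o, h) = 4 + (1/2)*3 = 4 + 3/2 = 11/2)
271*E(K, -1) = 271*(11/2) = 2981/2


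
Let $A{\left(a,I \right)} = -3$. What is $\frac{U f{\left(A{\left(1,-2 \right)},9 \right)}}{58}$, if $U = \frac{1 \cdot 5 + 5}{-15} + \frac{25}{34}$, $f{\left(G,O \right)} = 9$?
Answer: $\frac{21}{1972} \approx 0.010649$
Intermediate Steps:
$U = \frac{7}{102}$ ($U = \left(5 + 5\right) \left(- \frac{1}{15}\right) + 25 \cdot \frac{1}{34} = 10 \left(- \frac{1}{15}\right) + \frac{25}{34} = - \frac{2}{3} + \frac{25}{34} = \frac{7}{102} \approx 0.068627$)
$\frac{U f{\left(A{\left(1,-2 \right)},9 \right)}}{58} = \frac{\frac{7}{102} \cdot 9}{58} = \frac{21}{34} \cdot \frac{1}{58} = \frac{21}{1972}$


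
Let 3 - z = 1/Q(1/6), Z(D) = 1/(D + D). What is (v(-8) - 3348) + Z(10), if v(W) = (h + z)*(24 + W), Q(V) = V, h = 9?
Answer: -65039/20 ≈ -3251.9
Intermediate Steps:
Z(D) = 1/(2*D)
z = -3 (z = 3 - 1/(1/6) = 3 - 1/1/6 = 3 - 1*6 = 3 - 6 = -3)
v(W) = 144 + 6*W (v(W) = (9 - 3)*(24 + W) = 6*(24 + W) = 144 + 6*W)
(v(-8) - 3348) + Z(10) = ((144 + 6*(-8)) - 3348) + (1/2)/10 = ((144 - 48) - 3348) + (1/2)*(1/10) = (96 - 3348) + 1/20 = -3252 + 1/20 = -65039/20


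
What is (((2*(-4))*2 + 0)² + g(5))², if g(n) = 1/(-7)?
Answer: 3207681/49 ≈ 65463.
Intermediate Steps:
g(n) = -⅐
(((2*(-4))*2 + 0)² + g(5))² = (((2*(-4))*2 + 0)² - ⅐)² = ((-8*2 + 0)² - ⅐)² = ((-16 + 0)² - ⅐)² = ((-16)² - ⅐)² = (256 - ⅐)² = (1791/7)² = 3207681/49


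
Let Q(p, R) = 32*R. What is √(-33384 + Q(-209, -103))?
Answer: 2*I*√9170 ≈ 191.52*I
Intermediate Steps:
√(-33384 + Q(-209, -103)) = √(-33384 + 32*(-103)) = √(-33384 - 3296) = √(-36680) = 2*I*√9170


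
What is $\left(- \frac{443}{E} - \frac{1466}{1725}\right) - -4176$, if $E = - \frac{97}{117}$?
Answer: $\frac{788015473}{167325} \approx 4709.5$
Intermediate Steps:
$E = - \frac{97}{117}$ ($E = \left(-97\right) \frac{1}{117} = - \frac{97}{117} \approx -0.82906$)
$\left(- \frac{443}{E} - \frac{1466}{1725}\right) - -4176 = \left(- \frac{443}{- \frac{97}{117}} - \frac{1466}{1725}\right) - -4176 = \left(\left(-443\right) \left(- \frac{117}{97}\right) - \frac{1466}{1725}\right) + 4176 = \left(\frac{51831}{97} - \frac{1466}{1725}\right) + 4176 = \frac{89266273}{167325} + 4176 = \frac{788015473}{167325}$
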